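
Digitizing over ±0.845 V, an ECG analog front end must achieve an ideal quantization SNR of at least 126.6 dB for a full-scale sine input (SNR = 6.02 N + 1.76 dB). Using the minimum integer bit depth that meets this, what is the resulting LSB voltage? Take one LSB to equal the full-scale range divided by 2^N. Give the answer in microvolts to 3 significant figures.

0.806 µV

Full-scale range = 0.845 V − (-0.845 V) = 1.69 V.
Solving 6.02 N ≥ 126.6 − 1.76: N ≥ 20.738. Round up → N = 21.
LSB = 1.69 V / 2^21 = 0.806 µV.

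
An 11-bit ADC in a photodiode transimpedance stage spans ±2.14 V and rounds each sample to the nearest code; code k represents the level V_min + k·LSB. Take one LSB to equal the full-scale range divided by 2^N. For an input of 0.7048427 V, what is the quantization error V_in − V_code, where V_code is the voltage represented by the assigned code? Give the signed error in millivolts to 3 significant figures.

+0.565 mV

Span: 2.14 V − (-2.14 V) = 4.28 V. LSB = 4.28 V / 2^11 ≈ 2.090 mV.
(0.7048427 − (-2.14)) / LSB = 2.8448427 × 2048/4.28 = 1361.2705. Nearest integer: k = 1361.
V_code = -2.14 + (1361/2048) × 4.28 = 0.7042773438 V.
e = 0.7048427 − (0.7042773438) = +0.565 mV.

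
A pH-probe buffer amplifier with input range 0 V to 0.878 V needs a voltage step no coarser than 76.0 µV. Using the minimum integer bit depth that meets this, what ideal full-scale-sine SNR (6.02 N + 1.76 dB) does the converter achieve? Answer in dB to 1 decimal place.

86.0 dB

V_FS = 0.878 V.
0.878 V / 76.0 µV = 11550. Since 2^13 = 8192 and 2^14 = 16384, N = 14.
Ideal SNR at N = 14: 6.02·14 + 1.76 = 86.0 dB.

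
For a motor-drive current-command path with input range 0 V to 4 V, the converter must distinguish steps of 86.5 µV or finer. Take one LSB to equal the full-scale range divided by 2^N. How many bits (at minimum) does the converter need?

Full-scale range = 4 V.
4 V / 86.5 µV = 46240. Since 2^15 = 32768 and 2^16 = 65536, N = 16.

16 bits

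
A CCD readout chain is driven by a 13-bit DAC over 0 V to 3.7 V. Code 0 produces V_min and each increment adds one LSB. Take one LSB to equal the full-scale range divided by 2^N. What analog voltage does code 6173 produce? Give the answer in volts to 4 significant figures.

2.788 V

V_FS = 3.7 V. LSB = 3.7 V / 2^13.
V_out = V_min + code × LSB = 0 V + 6173 × 3.7 V / 8192
      = 0 V + 2.78810 V = 2.78810 V.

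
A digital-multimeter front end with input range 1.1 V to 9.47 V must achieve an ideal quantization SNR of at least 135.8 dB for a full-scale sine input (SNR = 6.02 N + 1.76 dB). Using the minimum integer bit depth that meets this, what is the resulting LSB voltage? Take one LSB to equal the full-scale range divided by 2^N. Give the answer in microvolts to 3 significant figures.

0.998 µV

Range = 9.47 − (1.1) = 8.37 V.
6.02 N + 1.76 ≥ 135.8 gives N ≥ 22.266, so the minimum integer is 23.
One LSB is 8.37 V / 8388608 = 0.998 µV.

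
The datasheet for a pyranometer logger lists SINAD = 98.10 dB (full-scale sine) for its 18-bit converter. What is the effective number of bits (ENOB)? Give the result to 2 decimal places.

16.00 bits

Inverting SNR = 6.02 N + 1.76: N_eff = (98.10 − 1.76)/6.02 = 16.0033.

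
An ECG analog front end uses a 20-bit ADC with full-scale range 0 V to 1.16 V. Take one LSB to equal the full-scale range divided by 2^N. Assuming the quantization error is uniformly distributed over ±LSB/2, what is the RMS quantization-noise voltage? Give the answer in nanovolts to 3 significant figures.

V_FS = 1.16 V.
Step size = 1.16/1048576 V = 1.1063 µV.
σ_q = LSB/√12 = 1.1063 µV/3.4641 = 319 nV.

319 nV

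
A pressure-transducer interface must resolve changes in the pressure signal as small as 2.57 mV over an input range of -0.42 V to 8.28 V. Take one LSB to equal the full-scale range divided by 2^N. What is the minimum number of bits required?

12 bits

Range = 8.28 − (-0.42) = 8.7 V.
Need 2^N ≥ 8.7 V / 2.57 mV = 3385 → N_min = 12.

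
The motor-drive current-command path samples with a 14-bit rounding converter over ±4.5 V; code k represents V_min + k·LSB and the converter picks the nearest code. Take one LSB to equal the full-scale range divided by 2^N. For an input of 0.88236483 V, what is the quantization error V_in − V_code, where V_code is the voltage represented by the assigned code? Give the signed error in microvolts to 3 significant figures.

Span: 4.5 V − (-4.5 V) = 9 V. LSB = 9 V / 2^14 ≈ 0.5493 mV.
(V_in − V_min)/LSB = (0.88236483 − (-4.5)) × 16384/9 = 9798.2962 → nearest code k = 9798.
Reconstructed level: -4.5 + 9798 × 9/16384 V = 0.88220214844 V.
V_in − V_code = 0.88236483 − (0.88220214844) = +163 µV.

+163 µV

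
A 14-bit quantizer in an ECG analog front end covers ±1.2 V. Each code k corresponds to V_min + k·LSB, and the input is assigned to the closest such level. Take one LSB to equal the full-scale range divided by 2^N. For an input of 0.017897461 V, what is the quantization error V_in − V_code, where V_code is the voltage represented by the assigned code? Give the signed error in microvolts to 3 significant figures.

+26.4 µV

Range = 1.2 − (-1.2) = 2.4 V. LSB = 2.4 V / 2^14 ≈ 146.5 µV.
Position in LSBs: (0.017897461 − (-1.2)) × 16384/2.4 = 8314.1800; rounding gives k = 8314.
V_code = V_min + k × range/2^14 = -1.2 + 8314 × 2.4/16384 = 0.017871093750 V.
Error = V_in − V_code = 0.017897461 − (0.017871093750) = +26.4 µV.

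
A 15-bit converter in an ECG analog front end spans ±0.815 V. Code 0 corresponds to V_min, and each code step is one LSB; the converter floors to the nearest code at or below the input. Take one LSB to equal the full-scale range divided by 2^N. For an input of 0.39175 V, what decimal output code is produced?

The full-scale span is 0.815 − (-0.815) = 1.63 V. LSB = 1.63 V / 2^15 ≈ 49.74 µV.
(V_in − V_min) × 2^15/range = (0.39175 − (-0.815)) × 32768/1.63 = 24259.377.
Floor → code = 24259.

24259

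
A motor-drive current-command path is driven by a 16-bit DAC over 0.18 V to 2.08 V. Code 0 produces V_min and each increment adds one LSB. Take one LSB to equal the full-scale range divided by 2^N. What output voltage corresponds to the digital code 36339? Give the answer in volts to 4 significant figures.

Span: 2.08 V − (0.18 V) = 1.9 V. LSB = 1.9 V / 2^16.
V_out = 0.18 + 36339 × (1.9/65536) V
      = 0.18 + 1.05353 = 1.23353 V.

1.234 V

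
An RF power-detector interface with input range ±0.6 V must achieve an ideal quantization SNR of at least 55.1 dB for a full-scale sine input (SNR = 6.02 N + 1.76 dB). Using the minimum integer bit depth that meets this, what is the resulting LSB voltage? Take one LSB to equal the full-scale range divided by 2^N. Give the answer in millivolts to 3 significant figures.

2.34 mV

The full-scale span is 0.6 − (-0.6) = 1.2 V.
Solving 6.02 N ≥ 55.1 − 1.76: N ≥ 8.860. Round up → N = 9.
One LSB is 1.2 V / 512 = 2.34 mV.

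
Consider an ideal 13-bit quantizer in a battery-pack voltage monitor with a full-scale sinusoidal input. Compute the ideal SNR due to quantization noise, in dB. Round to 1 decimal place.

6.02(13) + 1.76 = 78.26 + 1.76 = 80.02 dB.

80.0 dB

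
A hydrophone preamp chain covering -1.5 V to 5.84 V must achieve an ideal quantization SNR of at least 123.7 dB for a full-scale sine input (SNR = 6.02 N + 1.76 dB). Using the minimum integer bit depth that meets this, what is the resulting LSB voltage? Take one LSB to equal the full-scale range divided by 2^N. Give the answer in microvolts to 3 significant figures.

Full-scale range = 5.84 V − (-1.5 V) = 7.34 V.
Solving 6.02 N ≥ 123.7 − 1.76: N ≥ 20.256. Round up → N = 21.
Step size = 7.34/2097152 V = 3.50 µV.

3.50 µV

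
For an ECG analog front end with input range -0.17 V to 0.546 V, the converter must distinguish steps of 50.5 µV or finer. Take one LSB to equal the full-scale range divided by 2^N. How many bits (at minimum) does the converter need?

14 bits

The full-scale span is 0.546 − (-0.17) = 0.716 V.
Required number of levels: 0.716/50.5 µV = 14178; smallest N with 2^N ≥ that is 14.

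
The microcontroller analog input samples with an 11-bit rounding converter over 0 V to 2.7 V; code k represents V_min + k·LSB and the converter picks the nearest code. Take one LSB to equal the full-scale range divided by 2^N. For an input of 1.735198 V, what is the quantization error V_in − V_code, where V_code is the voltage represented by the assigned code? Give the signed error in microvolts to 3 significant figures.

+237 µV

Span = 2.7 V. LSB = 2.7 V / 2^11 ≈ 1.318 mV.
(1.735198 − (0)) / LSB = 1.735198 × 2048/2.7 = 1316.1798. Nearest integer: k = 1316.
V_code = V_min + k × range/2^11 = 0 + 1316 × 2.7/2048 = 1.734960938 V.
e = 1.735198 − (1.734960938) = +237 µV.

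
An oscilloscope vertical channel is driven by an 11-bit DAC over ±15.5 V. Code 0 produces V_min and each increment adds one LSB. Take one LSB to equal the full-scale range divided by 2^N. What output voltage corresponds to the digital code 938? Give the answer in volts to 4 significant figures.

-1.302 V

Span: 15.5 V − (-15.5 V) = 31 V. LSB = 31 V / 2^11.
V_out = -15.5 + 938 × (31/2048) V
      = -15.5 V + 14.1982 V = -1.30176 V.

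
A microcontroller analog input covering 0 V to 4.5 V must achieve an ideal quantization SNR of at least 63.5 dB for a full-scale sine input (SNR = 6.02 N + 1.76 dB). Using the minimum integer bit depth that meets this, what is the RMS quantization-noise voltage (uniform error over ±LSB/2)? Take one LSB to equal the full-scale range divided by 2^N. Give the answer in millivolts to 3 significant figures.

0.634 mV

V_FS = 4.5 V.
Required N = ⌈(63.5 − 1.76)/6.02⌉ = ⌈10.256⌉ = 11.
LSB = 4.5 V / 2^11 = 2.1973 mV.
RMS noise = LSB/√12 = 0.634 mV.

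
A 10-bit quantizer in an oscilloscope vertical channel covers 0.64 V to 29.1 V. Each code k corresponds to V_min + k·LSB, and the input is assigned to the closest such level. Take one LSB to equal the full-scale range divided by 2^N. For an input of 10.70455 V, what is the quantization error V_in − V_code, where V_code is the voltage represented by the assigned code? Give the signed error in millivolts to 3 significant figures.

+3.50 mV

Full-scale range = 29.1 V − (0.64 V) = 28.46 V. LSB = 28.46 V / 2^10 ≈ 27.79 mV.
Position in LSBs: (10.70455 − (0.64)) × 1024/28.46 = 362.1258; rounding gives k = 362.
V_code = 0.64 + (362/1024) × 28.46 = 10.70105469 V.
e = 10.70455 − (10.70105469) = +3.50 mV.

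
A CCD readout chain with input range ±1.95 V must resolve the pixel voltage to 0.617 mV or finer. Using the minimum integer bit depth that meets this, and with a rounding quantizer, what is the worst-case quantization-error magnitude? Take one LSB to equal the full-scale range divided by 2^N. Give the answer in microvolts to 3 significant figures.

Range = 1.95 − (-1.95) = 3.9 V.
Levels needed ≥ 3.9/0.617 mV = 6321. 2^13 = 8192 suffices, so N_min = 13.
LSB = 3.9 V / 2^13 = 476.07 µV.
Half an LSB is 238 µV.

238 µV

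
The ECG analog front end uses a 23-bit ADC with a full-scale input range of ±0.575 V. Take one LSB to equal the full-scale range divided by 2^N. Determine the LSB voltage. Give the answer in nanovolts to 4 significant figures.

Range = 0.575 − (-0.575) = 1.15 V.
2^23 = 8388608 levels.
LSB = 1.15 V / 2^23 = 137.1 nV.

137.1 nV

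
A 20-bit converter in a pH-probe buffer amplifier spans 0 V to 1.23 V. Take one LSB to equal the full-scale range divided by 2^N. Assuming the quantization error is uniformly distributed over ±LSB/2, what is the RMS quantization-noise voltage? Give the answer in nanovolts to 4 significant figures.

338.6 nV

Span = 1.23 V.
Step size = 1.23/1048576 V = 1.17302 µV.
RMS of a uniform error over width LSB is LSB/√12 = 338.6 nV.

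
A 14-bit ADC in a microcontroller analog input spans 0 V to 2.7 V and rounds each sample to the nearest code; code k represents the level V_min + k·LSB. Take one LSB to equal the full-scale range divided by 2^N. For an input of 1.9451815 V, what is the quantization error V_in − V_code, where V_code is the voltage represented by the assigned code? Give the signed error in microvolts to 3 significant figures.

−57.8 µV

Full-scale range = 2.7 V. LSB = 2.7 V / 2^14 ≈ 164.8 µV.
(V_in − V_min)/LSB = (1.9451815 − (0)) × 16384/2.7 = 11803.6495 → nearest code k = 11804.
Reconstructed level: 0 + 11804 × 2.7/16384 V = 1.9452392578 V.
Error = V_in − V_code = 1.9451815 − (1.9452392578) = −57.8 µV.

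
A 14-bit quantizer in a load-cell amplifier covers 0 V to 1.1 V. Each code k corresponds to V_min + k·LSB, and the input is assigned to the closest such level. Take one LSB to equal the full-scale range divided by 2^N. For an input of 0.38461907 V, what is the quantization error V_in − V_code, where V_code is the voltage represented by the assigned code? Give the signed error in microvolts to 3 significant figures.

V_FS = 1.1 V. LSB = 1.1 V / 2^14 ≈ 67.14 µV.
(V_in − V_min)/LSB = (0.38461907 − (0)) × 16384/1.1 = 5728.7262 → nearest code k = 5729.
Reconstructed level: 0 + 5729 × 1.1/16384 V = 0.38463745117 V.
e = 0.38461907 − (0.38463745117) = −18.4 µV.

−18.4 µV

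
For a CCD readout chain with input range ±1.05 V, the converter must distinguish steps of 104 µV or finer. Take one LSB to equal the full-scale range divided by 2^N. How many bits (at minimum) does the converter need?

Full-scale range = 1.05 V − (-1.05 V) = 2.1 V.
Levels needed ≥ 2.1/104 µV = 20190. 2^15 = 32768 suffices, so N_min = 15.

15 bits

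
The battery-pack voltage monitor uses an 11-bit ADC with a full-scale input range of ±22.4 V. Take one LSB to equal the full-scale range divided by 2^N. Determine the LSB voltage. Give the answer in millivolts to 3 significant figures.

The full-scale span is 22.4 − (-22.4) = 44.8 V.
There are 2^11 = 2048 steps.
One LSB is 44.8 V / 2048 = 21.9 mV.

21.9 mV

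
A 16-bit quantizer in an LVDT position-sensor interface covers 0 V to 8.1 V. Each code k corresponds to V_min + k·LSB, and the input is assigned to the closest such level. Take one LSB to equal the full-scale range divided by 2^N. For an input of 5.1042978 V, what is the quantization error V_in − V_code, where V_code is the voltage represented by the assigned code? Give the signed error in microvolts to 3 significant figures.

Range is 8.1 V. LSB = 8.1 V / 2^16 ≈ 123.6 µV.
Position in LSBs: (5.1042978 − (0)) × 65536/8.1 = 41298.1803; rounding gives k = 41298.
Reconstructed level: 0 + 41298 × 8.1/65536 V = 5.1042755127 V.
Error = V_in − V_code = 5.1042978 − (5.1042755127) = +22.3 µV.

+22.3 µV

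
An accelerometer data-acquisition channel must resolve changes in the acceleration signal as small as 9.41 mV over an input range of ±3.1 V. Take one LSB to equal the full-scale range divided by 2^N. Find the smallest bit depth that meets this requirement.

10 bits

Range = 3.1 − (-3.1) = 6.2 V.
Levels needed ≥ 6.2/9.41 mV = 658.9. 2^10 = 1024 suffices, so N_min = 10.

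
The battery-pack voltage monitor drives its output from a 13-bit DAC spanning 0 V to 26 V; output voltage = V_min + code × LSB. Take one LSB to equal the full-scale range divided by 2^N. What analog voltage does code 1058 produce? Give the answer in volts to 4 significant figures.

3.358 V

Full-scale range = 26 V. LSB = 26 V / 2^13.
Output = V_min + (1058/8192) × range = 0 + 0.129150 × 26 V
      = 0 + 3.35791 = 3.35791 V.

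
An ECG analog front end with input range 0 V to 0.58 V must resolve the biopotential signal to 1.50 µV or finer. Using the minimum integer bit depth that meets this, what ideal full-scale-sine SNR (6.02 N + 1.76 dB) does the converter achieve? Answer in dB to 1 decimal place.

Full-scale range = 0.58 V.
Required number of levels: 0.58/1.50 µV = 386670; smallest N with 2^N ≥ that is 19.
6.02(19) + 1.76 = 116.14 dB.

116.1 dB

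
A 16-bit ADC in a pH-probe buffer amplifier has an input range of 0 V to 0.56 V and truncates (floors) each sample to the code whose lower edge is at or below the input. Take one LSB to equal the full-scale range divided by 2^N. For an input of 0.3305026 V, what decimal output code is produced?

38678

Range is 0.56 V. LSB = 0.56 V / 2^16 ≈ 8.545 µV.
code = ⌊(V_in − V_min)/LSB⌋ = ⌊(V_in − V_min) × 2^16 / range⌋
     = ⌊(0.3305026 − (0)) × 65536 / 0.56⌋ = ⌊0.3305026 × 65536/0.56⌋
     = ⌊38678.247⌋ = 38678.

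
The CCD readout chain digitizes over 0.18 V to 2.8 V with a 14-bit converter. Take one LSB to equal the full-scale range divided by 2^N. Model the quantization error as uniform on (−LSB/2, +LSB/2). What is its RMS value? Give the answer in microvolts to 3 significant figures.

46.2 µV

Full-scale range = 2.8 V − (0.18 V) = 2.62 V.
One LSB is 2.62 V / 16384 = 159.91 µV.
σ_q = LSB/√12 = 159.91 µV/3.4641 = 46.2 µV.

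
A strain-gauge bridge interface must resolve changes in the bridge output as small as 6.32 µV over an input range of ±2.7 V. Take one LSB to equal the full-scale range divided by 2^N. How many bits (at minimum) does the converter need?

The full-scale span is 2.7 − (-2.7) = 5.4 V.
5.4 V / 6.32 µV = 854400. Since 2^19 = 524288 and 2^20 = 1048576, N = 20.

20 bits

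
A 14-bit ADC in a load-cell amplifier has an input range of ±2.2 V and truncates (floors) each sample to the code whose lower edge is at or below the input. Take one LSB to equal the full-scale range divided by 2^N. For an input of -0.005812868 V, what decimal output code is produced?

8170

The full-scale span is 2.2 − (-2.2) = 4.4 V. LSB = 4.4 V / 2^14 ≈ 268.6 µV.
(V_in − V_min) × 2^14/range = (-0.005812868 − (-2.2)) × 16384/4.4 = 8170.355.
Floor → code = 8170.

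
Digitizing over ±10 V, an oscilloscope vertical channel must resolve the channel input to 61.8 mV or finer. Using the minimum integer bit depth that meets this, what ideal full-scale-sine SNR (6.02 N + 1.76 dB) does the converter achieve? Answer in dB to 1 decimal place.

55.9 dB

The full-scale span is 10 − (-10) = 20 V.
Need 2^N ≥ 20 V / 61.8 mV = 323.6 → N_min = 9.
6.02(9) + 1.76 = 55.94 dB.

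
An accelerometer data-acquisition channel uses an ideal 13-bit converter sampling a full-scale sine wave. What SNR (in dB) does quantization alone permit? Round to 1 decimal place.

6.02(13) + 1.76 = 78.26 + 1.76 = 80.02 dB.

80.0 dB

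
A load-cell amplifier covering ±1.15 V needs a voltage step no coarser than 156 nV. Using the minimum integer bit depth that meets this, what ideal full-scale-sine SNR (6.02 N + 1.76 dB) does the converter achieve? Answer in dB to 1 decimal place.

Range = 1.15 − (-1.15) = 2.3 V.
Need 2^N ≥ 2.3 V / 156 nV = 1.474e7 → N_min = 24.
SNR = 6.02 × 24 + 1.76 = 146.24 dB.

146.2 dB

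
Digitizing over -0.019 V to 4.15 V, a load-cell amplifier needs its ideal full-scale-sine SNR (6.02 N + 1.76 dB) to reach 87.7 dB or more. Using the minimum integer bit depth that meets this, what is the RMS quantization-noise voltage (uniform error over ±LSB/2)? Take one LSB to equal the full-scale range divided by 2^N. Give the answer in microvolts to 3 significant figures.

The full-scale span is 4.15 − (-0.019) = 4.169 V.
N ≥ (87.7 − 1.76)/6.02 = 14.276 → N_min = 15.
LSB = 4.169 V / 2^15 = 127.23 µV.
σ_q = LSB/√12 = 127.23 µV/3.4641 = 36.7 µV.

36.7 µV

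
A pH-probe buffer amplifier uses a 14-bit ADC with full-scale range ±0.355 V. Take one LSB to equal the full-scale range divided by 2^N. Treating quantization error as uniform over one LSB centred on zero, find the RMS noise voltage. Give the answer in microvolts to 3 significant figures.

12.5 µV

Range = 0.355 − (-0.355) = 0.71 V.
LSB = 0.71 V / 2^14 = 43.335 µV.
σ_q = LSB/√12 = 43.335 µV/3.4641 = 12.5 µV.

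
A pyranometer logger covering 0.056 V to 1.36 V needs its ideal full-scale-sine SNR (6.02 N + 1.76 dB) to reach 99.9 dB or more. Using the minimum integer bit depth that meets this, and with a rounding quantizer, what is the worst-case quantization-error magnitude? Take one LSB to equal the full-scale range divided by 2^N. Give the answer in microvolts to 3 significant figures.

4.97 µV

Range = 1.36 − (0.056) = 1.304 V.
Solving 6.02 N ≥ 99.9 − 1.76: N ≥ 16.302. Round up → N = 17.
LSB = 1.304 V / 2^17 = 9.9487 µV.
|e|_max = LSB/2 = 4.97 µV.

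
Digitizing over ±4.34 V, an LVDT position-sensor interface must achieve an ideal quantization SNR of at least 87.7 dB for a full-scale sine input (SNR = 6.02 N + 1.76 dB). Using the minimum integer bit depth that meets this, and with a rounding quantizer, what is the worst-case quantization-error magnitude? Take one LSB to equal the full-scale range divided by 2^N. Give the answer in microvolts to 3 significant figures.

132 µV

Range = 4.34 − (-4.34) = 8.68 V.
6.02 N + 1.76 ≥ 87.7 gives N ≥ 14.276, so the minimum integer is 15.
LSB = 8.68 V ÷ 2^15 = 8.68/32768 V = 264.89 µV.
|e|_max = LSB/2 = 132 µV.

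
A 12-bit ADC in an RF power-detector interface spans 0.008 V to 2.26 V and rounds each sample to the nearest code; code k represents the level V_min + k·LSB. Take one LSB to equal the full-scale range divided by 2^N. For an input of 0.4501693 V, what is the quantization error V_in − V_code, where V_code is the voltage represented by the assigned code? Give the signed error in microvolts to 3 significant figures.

+126 µV

Range = 2.26 − (0.008) = 2.252 V. LSB = 2.252 V / 2^12 ≈ 0.5498 mV.
(V_in − V_min)/LSB = (0.4501693 − (0.008)) × 4096/2.252 = 804.2298 → nearest code k = 804.
V_code = 0.008 + (804/4096) × 2.252 = 0.4500429688 V.
Error = V_in − V_code = 0.4501693 − (0.4500429688) = +126 µV.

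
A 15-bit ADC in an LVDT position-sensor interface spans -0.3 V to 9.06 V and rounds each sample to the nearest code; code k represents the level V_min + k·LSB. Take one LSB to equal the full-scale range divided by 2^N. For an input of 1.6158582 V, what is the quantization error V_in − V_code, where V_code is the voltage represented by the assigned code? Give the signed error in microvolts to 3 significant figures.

+40.3 µV

Range = 9.06 − (-0.3) = 9.36 V. LSB = 9.36 V / 2^15 ≈ 285.6 µV.
(V_in − V_min)/LSB = (1.6158582 − (-0.3)) × 32768/9.36 = 6707.1412 → nearest code k = 6707.
V_code = V_min + k × range/2^15 = -0.3 + 6707 × 9.36/32768 = 1.6158178711 V.
V_in − V_code = 1.6158582 − (1.6158178711) = +40.3 µV.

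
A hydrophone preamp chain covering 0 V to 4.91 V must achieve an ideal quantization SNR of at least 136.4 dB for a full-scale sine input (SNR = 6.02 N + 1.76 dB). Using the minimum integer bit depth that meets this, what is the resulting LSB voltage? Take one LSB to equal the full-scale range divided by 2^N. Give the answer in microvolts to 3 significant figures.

0.585 µV

Range is 4.91 V.
Solving 6.02 N ≥ 136.4 − 1.76: N ≥ 22.365. Round up → N = 23.
LSB = 4.91 V / 2^23 = 0.585 µV.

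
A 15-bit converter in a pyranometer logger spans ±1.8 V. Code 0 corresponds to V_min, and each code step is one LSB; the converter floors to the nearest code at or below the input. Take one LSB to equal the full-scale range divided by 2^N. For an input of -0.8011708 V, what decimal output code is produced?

Full-scale range = 1.8 V − (-1.8 V) = 3.6 V. LSB = 3.6 V / 2^15 ≈ 109.9 µV.
V_in − V_min = -0.8011708 − (-1.8) = 0.9988292 V.
Divide by LSB: 0.9988292 × 32768/3.6 = 9091.5653.
Truncating gives code 9091.

9091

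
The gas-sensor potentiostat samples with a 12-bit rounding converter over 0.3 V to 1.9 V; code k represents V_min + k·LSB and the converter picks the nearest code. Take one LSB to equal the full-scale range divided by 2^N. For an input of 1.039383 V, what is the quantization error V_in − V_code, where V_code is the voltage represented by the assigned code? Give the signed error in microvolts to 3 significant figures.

−70.1 µV

Full-scale range = 1.9 V − (0.3 V) = 1.6 V. LSB = 1.6 V / 2^12 ≈ 390.6 µV.
(V_in − V_min)/LSB = (1.039383 − (0.3)) × 4096/1.6 = 1892.8205 → nearest code k = 1893.
Reconstructed level: 0.3 + 1893 × 1.6/4096 V = 1.039453125 V.
V_in − V_code = 1.039383 − (1.039453125) = −70.1 µV.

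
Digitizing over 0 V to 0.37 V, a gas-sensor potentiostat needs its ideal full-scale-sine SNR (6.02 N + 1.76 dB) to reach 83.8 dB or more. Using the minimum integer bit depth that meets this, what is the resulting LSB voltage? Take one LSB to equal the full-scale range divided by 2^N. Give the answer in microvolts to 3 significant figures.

22.6 µV

Span = 0.37 V.
Solving 6.02 N ≥ 83.8 − 1.76: N ≥ 13.628. Round up → N = 14.
LSB = 0.37 V ÷ 2^14 = 0.37/16384 V = 22.6 µV.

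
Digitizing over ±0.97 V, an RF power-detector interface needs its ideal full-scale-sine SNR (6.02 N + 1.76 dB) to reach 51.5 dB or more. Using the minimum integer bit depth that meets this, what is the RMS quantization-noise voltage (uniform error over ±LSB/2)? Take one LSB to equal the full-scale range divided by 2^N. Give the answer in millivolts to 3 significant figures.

1.09 mV

Range = 0.97 − (-0.97) = 1.94 V.
N ≥ (51.5 − 1.76)/6.02 = 8.262 → N_min = 9.
LSB = 1.94 V ÷ 2^9 = 1.94/512 V = 3.7891 mV.
V_rms = LSB/√12 = 1.09 mV.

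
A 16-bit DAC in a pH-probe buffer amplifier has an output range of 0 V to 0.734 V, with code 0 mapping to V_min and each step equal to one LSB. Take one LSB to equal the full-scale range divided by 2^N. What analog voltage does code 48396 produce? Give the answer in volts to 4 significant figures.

Full-scale range = 0.734 V. LSB = 0.734 V / 2^16.
V_out = V_min + code × LSB = 0 V + 48396 × 0.734 V / 65536
      = 0 V + 0.542033 V = 0.542033 V.

0.5420 V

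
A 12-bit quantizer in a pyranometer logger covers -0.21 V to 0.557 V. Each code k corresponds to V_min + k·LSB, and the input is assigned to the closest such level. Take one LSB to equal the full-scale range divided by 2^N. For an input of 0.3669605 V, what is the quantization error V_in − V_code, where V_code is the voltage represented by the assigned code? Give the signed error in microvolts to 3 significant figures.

+25.2 µV

The full-scale span is 0.557 − (-0.21) = 0.767 V. LSB = 0.767 V / 2^12 ≈ 187.3 µV.
(V_in − V_min)/LSB = (0.3669605 − (-0.21)) × 4096/0.767 = 3081.1346 → nearest code k = 3081.
Reconstructed level: -0.21 + 3081 × 0.767/4096 V = 0.3669353027 V.
V_in − V_code = 0.3669605 − (0.3669353027) = +25.2 µV.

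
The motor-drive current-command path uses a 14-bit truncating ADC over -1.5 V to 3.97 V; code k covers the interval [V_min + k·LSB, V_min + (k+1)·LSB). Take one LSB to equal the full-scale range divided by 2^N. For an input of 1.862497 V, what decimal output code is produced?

10071

Span: 3.97 V − (-1.5 V) = 5.47 V. LSB = 5.47 V / 2^14 ≈ 333.9 µV.
(V_in − V_min) × 2^14/range = (1.862497 − (-1.5)) × 16384/5.47 = 10071.508.
Floor → code = 10071.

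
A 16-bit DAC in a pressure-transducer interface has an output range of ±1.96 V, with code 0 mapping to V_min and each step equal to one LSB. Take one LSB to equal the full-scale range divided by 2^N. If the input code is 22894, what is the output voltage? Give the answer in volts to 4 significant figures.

Range = 1.96 − (-1.96) = 3.92 V. LSB = 3.92 V / 2^16.
Output = V_min + (22894/65536) × range = -1.96 + 0.349335 × 3.92 V
      = -1.96 V + 1.36939 V = -0.590608 V.

-0.5906 V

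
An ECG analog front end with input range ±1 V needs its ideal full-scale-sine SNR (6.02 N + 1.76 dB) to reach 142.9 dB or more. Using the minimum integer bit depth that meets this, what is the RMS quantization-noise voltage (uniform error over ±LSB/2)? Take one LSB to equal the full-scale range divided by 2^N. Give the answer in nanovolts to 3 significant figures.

Full-scale range = 1 V − (-1 V) = 2 V.
Required N = ⌈(142.9 − 1.76)/6.02⌉ = ⌈23.445⌉ = 24.
LSB = 2 V ÷ 2^24 = 2/16777216 V = 119.21 nV.
σ_q = LSB/√12 = 119.21 nV/3.4641 = 34.4 nV.

34.4 nV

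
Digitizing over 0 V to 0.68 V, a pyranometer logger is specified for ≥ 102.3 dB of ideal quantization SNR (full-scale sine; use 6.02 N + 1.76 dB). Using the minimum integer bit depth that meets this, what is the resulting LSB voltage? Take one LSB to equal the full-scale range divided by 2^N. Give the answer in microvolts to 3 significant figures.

5.19 µV

Range is 0.68 V.
6.02 N + 1.76 ≥ 102.3 gives N ≥ 16.701, so the minimum integer is 17.
One LSB is 0.68 V / 131072 = 5.19 µV.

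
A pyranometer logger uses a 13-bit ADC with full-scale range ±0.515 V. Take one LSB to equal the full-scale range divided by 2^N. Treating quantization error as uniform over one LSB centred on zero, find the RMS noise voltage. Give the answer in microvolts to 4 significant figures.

Full-scale range = 0.515 V − (-0.515 V) = 1.03 V.
LSB = 1.03 V ÷ 2^13 = 1.03/8192 V = 125.732 µV.
V_rms = LSB/√12 = 125.732 µV / √12 = 36.30 µV.

36.30 µV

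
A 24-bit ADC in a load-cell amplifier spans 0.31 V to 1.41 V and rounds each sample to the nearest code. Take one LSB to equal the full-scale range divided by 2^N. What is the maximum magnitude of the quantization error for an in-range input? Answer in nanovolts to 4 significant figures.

32.78 nV

Span: 1.41 V − (0.31 V) = 1.1 V.
LSB = 1.1 V ÷ 2^24 = 1.1/16777216 V = 65.5651 nV.
A rounding quantizer has |error| ≤ LSB/2 = 32.78 nV.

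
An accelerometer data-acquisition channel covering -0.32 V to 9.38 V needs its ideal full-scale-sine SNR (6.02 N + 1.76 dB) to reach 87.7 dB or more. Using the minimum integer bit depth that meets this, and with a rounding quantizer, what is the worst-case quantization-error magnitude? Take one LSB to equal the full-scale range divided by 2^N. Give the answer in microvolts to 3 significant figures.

148 µV

The full-scale span is 9.38 − (-0.32) = 9.7 V.
6.02 N + 1.76 ≥ 87.7 gives N ≥ 14.276, so the minimum integer is 15.
LSB = 9.7 V ÷ 2^15 = 9.7/32768 V = 296.02 µV.
Max error for round-to-nearest is LSB/2 = 148 µV.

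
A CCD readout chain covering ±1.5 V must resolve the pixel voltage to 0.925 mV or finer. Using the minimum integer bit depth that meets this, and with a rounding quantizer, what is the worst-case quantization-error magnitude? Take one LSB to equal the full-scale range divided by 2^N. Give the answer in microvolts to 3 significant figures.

366 µV

The full-scale span is 1.5 − (-1.5) = 3 V.
Required number of levels: 3/0.925 mV = 3243.2; smallest N with 2^N ≥ that is 12.
One LSB is 3 V / 4096 = 0.73242 mV.
Half an LSB is 366 µV.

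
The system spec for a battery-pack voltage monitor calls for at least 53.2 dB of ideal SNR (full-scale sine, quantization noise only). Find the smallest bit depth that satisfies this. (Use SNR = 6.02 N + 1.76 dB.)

9 bits

Required N = ⌈(53.2 − 1.76)/6.02⌉ = ⌈8.545⌉ = 9.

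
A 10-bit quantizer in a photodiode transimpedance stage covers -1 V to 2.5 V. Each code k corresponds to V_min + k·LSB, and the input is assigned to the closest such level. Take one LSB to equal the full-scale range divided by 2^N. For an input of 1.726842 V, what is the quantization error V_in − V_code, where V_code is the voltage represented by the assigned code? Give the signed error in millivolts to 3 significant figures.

The full-scale span is 2.5 − (-1) = 3.5 V. LSB = 3.5 V / 2^10 ≈ 3.418 mV.
(V_in − V_min)/LSB = (1.726842 − (-1)) × 1024/3.5 = 797.7961 → nearest code k = 798.
V_code = -1 + (798/1024) × 3.5 = 1.727539063 V.
V_in − V_code = 1.726842 − (1.727539063) = −0.697 mV.

−0.697 mV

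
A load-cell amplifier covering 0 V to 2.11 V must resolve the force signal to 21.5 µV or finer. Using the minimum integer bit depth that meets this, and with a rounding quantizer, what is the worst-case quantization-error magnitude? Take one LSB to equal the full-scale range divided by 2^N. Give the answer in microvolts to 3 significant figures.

8.05 µV

Span = 2.11 V.
Need 2^N ≥ 2.11 V / 21.5 µV = 98140 → N_min = 17.
One LSB is 2.11 V / 131072 = 16.098 µV.
Max error for round-to-nearest is LSB/2 = 8.05 µV.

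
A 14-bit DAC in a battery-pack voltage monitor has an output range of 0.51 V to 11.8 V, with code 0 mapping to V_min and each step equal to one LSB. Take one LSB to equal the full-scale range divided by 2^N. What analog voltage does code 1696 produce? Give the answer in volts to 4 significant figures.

Full-scale range = 11.8 V − (0.51 V) = 11.29 V. LSB = 11.29 V / 2^14.
Output = V_min + (1696/16384) × range = 0.51 + 0.103516 × 11.29 V
      = 0.51 + 1.16869 = 1.67869 V.

1.679 V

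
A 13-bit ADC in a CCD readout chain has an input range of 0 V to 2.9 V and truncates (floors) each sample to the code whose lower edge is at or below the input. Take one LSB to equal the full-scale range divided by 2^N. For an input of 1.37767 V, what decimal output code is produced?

Span = 2.9 V. LSB = 2.9 V / 2^13 ≈ 354.0 µV.
code = ⌊(V_in − V_min)/LSB⌋ = ⌊(V_in − V_min) × 2^13 / range⌋
     = ⌊(1.37767 − (0)) × 8192 / 2.9⌋ = ⌊1.37767 × 8192/2.9⌋
     = ⌊3891.680⌋ = 3891.

3891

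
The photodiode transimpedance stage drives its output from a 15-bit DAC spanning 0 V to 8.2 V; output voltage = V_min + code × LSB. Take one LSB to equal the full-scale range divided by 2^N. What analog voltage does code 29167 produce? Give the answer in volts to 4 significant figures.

7.299 V

Range is 8.2 V. LSB = 8.2 V / 2^15.
V_out = 0 + 29167 × (8.2/32768) V
      = 0 + 7.29887 = 7.29887 V.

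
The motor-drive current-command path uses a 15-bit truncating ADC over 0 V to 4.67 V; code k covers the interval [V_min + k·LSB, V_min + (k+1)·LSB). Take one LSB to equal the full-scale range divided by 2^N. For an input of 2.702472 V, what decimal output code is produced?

Span = 4.67 V. LSB = 4.67 V / 2^15 ≈ 142.5 µV.
code = ⌊(V_in − V_min)/LSB⌋ = ⌊(V_in − V_min) × 2^15 / range⌋
     = ⌊(2.702472 − (0)) × 32768 / 4.67⌋ = ⌊2.702472 × 32768/4.67⌋
     = ⌊18962.442⌋ = 18962.

18962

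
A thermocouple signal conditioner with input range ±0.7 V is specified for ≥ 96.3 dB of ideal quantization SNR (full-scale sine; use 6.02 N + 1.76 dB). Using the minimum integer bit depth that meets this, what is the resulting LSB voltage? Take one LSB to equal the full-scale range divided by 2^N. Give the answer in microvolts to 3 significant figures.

21.4 µV

Full-scale range = 0.7 V − (-0.7 V) = 1.4 V.
Required N = ⌈(96.3 − 1.76)/6.02⌉ = ⌈15.704⌉ = 16.
LSB = 1.4 V ÷ 2^16 = 1.4/65536 V = 21.4 µV.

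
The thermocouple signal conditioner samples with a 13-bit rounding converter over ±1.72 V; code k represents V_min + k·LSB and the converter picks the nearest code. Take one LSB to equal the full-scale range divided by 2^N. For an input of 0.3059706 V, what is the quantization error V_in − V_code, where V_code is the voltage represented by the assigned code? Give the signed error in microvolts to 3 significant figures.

The full-scale span is 1.72 − (-1.72) = 3.44 V. LSB = 3.44 V / 2^13 ≈ 419.9 µV.
(V_in − V_min)/LSB = (0.3059706 − (-1.72)) × 8192/3.44 = 4824.6370 → nearest code k = 4825.
Reconstructed level: -1.72 + 4825 × 3.44/8192 V = 0.3061230469 V.
Error = V_in − V_code = 0.3059706 − (0.3061230469) = −152 µV.

−152 µV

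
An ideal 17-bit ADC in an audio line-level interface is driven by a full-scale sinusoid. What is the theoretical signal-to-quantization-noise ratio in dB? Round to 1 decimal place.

104.1 dB

SNR = 6.02·17 + 1.76 = 104.10 dB.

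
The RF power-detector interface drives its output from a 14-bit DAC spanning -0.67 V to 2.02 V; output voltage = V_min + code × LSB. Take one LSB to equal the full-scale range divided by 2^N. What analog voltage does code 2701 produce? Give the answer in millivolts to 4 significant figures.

The full-scale span is 2.02 − (-0.67) = 2.69 V. LSB = 2.69 V / 2^14.
Output = V_min + (2701/16384) × range = -0.67 + 0.164856 × 2.69 V
      = -0.67 V + 0.443463 V = -0.226537 V.

-226.5 mV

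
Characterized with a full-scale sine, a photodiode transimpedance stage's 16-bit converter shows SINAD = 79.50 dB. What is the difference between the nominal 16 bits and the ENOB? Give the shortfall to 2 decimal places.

Effective bits = (79.50 − 1.76)/6.02 = 12.9136.
Lost resolution: 16 − 12.9136 = 3.0864 bits.

3.09 bits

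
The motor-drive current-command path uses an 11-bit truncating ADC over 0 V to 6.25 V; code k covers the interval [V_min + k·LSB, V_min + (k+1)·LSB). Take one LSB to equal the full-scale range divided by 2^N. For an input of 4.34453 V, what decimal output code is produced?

1423

Range is 6.25 V. LSB = 6.25 V / 2^11 ≈ 3.052 mV.
V_in − V_min = 4.34453 − (0) = 4.34453 V.
Divide by LSB: 4.34453 × 2048/6.25 = 1423.6156.
Truncating gives code 1423.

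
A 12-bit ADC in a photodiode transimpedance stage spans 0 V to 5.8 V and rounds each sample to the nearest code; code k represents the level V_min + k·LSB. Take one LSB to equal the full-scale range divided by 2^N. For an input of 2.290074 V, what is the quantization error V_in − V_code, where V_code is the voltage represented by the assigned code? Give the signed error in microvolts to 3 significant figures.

+377 µV

V_FS = 5.8 V. LSB = 5.8 V / 2^12 ≈ 1.416 mV.
(2.290074 − (0)) / LSB = 2.290074 × 4096/5.8 = 1617.2661. Nearest integer: k = 1617.
Reconstructed level: 0 + 1617 × 5.8/4096 V = 2.289697266 V.
V_in − V_code = 2.290074 − (2.289697266) = +377 µV.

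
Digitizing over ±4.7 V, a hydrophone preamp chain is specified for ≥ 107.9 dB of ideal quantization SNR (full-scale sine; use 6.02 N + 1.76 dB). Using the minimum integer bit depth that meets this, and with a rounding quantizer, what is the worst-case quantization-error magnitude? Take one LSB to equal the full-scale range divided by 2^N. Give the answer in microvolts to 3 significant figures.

17.9 µV

Full-scale range = 4.7 V − (-4.7 V) = 9.4 V.
N ≥ (107.9 − 1.76)/6.02 = 17.631 → N_min = 18.
One LSB is 9.4 V / 262144 = 35.858 µV.
Half an LSB is 17.9 µV.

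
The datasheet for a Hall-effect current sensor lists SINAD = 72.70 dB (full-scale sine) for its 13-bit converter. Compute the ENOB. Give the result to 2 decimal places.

11.78 bits

Inverting SNR = 6.02 N + 1.76: N_eff = (72.70 − 1.76)/6.02 = 11.7841.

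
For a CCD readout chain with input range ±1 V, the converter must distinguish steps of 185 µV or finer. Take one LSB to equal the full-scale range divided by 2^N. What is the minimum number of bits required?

The full-scale span is 1 − (-1) = 2 V.
Required number of levels: 2/185 µV = 10811; smallest N with 2^N ≥ that is 14.

14 bits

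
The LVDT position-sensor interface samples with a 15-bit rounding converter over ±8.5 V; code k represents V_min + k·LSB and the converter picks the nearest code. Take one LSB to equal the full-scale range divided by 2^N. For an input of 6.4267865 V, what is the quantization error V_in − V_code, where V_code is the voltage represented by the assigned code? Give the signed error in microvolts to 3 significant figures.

Full-scale range = 8.5 V − (-8.5 V) = 17 V. LSB = 17 V / 2^15 ≈ 0.5188 mV.
(6.4267865 − (-8.5)) / LSB = 14.9267865 × 32768/17 = 28771.8200. Nearest integer: k = 28772.
Reconstructed level: -8.5 + 28772 × 17/32768 V = 6.4268798828 V.
V_in − V_code = 6.4267865 − (6.4268798828) = −93.4 µV.

−93.4 µV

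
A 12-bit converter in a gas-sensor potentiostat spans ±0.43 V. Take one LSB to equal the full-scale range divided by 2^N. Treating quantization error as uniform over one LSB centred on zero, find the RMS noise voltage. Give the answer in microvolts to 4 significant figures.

60.61 µV

Range = 0.43 − (-0.43) = 0.86 V.
LSB = 0.86 V ÷ 2^12 = 0.86/4096 V = 209.961 µV.
σ_q = LSB/√12 = 209.961 µV/3.4641 = 60.61 µV.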